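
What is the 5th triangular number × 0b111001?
Convert the 5th triangular number (triangular index) → 5×6/2 = 15 (decimal)
Convert 0b111001 (binary) → 32 + 16 + 8 + 1 = 57 (decimal)
Compute 15 × 57 = 855
855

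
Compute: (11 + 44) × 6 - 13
Parentheses first: 11 + 44 = 55
Multiply: 55 × 6 = 330
Subtract: 330 - 13 = 317
317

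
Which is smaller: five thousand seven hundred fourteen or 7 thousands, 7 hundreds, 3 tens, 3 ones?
Convert five thousand seven hundred fourteen (English words) → 5×1000 + 7×100 + 14 = 5714 (decimal)
Convert 7 thousands, 7 hundreds, 3 tens, 3 ones (place-value notation) → 7×1000 + 7×100 + 3×10 + 3 = 7733 (decimal)
Compare 5714 vs 7733: smaller = 5714
5714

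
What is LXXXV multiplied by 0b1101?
Convert LXXXV (Roman numeral) → 50 + 10 + 10 + 10 + 5 = 85 (decimal)
Convert 0b1101 (binary) → 8 + 4 + 1 = 13 (decimal)
Compute 85 × 13 = 1105
1105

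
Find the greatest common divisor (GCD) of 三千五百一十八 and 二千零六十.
Convert 三千五百一十八 (Chinese numeral) → 3×1000 + 5×100 + 1×10 + 8 = 3518 (decimal)
Convert 二千零六十 (Chinese numeral) → 2×1000 + 6×10 = 2060 (decimal)
Compute gcd(3518, 2060) = 2
2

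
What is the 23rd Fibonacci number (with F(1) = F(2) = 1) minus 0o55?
The 23rd Fibonacci number (with F(1) = F(2) = 1) = 28657
Convert 0o55 (octal) → 5×8 + 5 = 45 (decimal)
Compute 28657 - 45 = 28612
28612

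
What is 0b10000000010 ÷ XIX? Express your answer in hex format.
Convert 0b10000000010 (binary) → 1024 + 2 = 1026 (decimal)
Convert XIX (Roman numeral) → 10 + 9 = 19 (decimal)
Compute 1026 ÷ 19 = 54
Convert 54 (decimal) → 54 = 3×16 + 6 → 0x36 (hexadecimal)
0x36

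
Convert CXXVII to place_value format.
Convert CXXVII (Roman numeral) → 100 + 10 + 10 + 5 + 1 + 1 = 127 (decimal)
Convert 127 (decimal) → 127 = 1×100 + 2×10 + 7 → 1 hundred, 2 tens, 7 ones (place-value notation)
1 hundred, 2 tens, 7 ones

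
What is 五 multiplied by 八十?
Convert 五 (Chinese numeral) → 5 (decimal)
Convert 八十 (Chinese numeral) → 8×10 = 80 (decimal)
Compute 5 × 80 = 400
400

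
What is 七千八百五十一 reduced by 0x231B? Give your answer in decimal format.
Convert 七千八百五十一 (Chinese numeral) → 7×1000 + 8×100 + 5×10 + 1 = 7851 (decimal)
Convert 0x231B (hexadecimal) → 2×4096 + 3×256 + 1×16 + 11 = 8987 (decimal)
Compute 7851 - 8987 = -1136
-1136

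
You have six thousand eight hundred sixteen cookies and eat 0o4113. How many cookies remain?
Convert six thousand eight hundred sixteen (English words) → 6×1000 + 8×100 + 16 = 6816 (decimal)
Convert 0o4113 (octal) → 4×512 + 1×64 + 1×8 + 3 = 2123 (decimal)
Compute 6816 - 2123 = 4693
4693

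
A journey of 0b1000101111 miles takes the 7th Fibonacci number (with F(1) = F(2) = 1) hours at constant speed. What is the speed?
Convert 0b1000101111 (binary) → 512 + 32 + 8 + 4 + 2 + 1 = 559 (decimal)
Convert the 7th Fibonacci number (with F(1) = F(2) = 1) (Fibonacci index) → 1, 1, 2, 3, 5, 8, 13 → 13 (decimal)
Compute 559 ÷ 13 = 43
43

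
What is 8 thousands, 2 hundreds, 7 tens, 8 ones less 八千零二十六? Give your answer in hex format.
Convert 8 thousands, 2 hundreds, 7 tens, 8 ones (place-value notation) → 8×1000 + 2×100 + 7×10 + 8 = 8278 (decimal)
Convert 八千零二十六 (Chinese numeral) → 8×1000 + 2×10 + 6 = 8026 (decimal)
Compute 8278 - 8026 = 252
Convert 252 (decimal) → 252 = 15×16 + 12 → 0xFC (hexadecimal)
0xFC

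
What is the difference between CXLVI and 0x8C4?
Convert CXLVI (Roman numeral) → 100 + 40 + 5 + 1 = 146 (decimal)
Convert 0x8C4 (hexadecimal) → 8×256 + 12×16 + 4 = 2244 (decimal)
Difference: |146 - 2244| = 2098
2098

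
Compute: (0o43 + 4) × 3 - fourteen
Convert 0o43 (octal) → 4×8 + 3 = 35 (decimal)
Convert fourteen (English words) → 14 (decimal)
Expression in decimal: (35 + 4) × 3 - 14
Parentheses first: 35 + 4 = 39
Multiply: 39 × 3 = 117
Subtract: 117 - 14 = 103
103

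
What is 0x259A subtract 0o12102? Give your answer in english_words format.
Convert 0x259A (hexadecimal) → 2×4096 + 5×256 + 9×16 + 10 = 9626 (decimal)
Convert 0o12102 (octal) → 1×4096 + 2×512 + 1×64 + 2 = 5186 (decimal)
Compute 9626 - 5186 = 4440
Convert 4440 (decimal) → 4440 = 4×1000 + 4×100 + 40 → four thousand four hundred forty (English words)
four thousand four hundred forty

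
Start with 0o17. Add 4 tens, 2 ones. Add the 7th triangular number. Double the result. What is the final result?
Convert 0o17 (octal) → 1×8 + 7 = 15 (decimal)
Start: 15
Convert 4 tens, 2 ones (place-value notation) → 4×10 + 2 = 42 (decimal)
15 + 42 = 57
Convert the 7th triangular number (triangular index) → 7×8/2 = 28 (decimal)
57 + 28 = 85
85 × 2 = 170
170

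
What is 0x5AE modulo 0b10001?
Convert 0x5AE (hexadecimal) → 5×256 + 10×16 + 14 = 1454 (decimal)
Convert 0b10001 (binary) → 16 + 1 = 17 (decimal)
Compute 1454 mod 17 = 9
9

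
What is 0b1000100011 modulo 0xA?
Convert 0b1000100011 (binary) → 512 + 32 + 2 + 1 = 547 (decimal)
Convert 0xA (hexadecimal) → 10 (decimal)
Compute 547 mod 10 = 7
7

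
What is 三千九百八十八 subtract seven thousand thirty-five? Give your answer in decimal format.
Convert 三千九百八十八 (Chinese numeral) → 3×1000 + 9×100 + 8×10 + 8 = 3988 (decimal)
Convert seven thousand thirty-five (English words) → 7×1000 + 35 = 7035 (decimal)
Compute 3988 - 7035 = -3047
-3047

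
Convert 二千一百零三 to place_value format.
Convert 二千一百零三 (Chinese numeral) → 2×1000 + 1×100 + 3 = 2103 (decimal)
Convert 2103 (decimal) → 2103 = 2×1000 + 1×100 + 3 → 2 thousands, 1 hundred, 3 ones (place-value notation)
2 thousands, 1 hundred, 3 ones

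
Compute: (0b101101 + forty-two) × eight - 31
Convert 0b101101 (binary) → 32 + 8 + 4 + 1 = 45 (decimal)
Convert forty-two (English words) → 42 (decimal)
Convert eight (English words) → 8 (decimal)
Expression in decimal: (45 + 42) × 8 - 31
Parentheses first: 45 + 42 = 87
Multiply: 87 × 8 = 696
Subtract: 696 - 31 = 665
665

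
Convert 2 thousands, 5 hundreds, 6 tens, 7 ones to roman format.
Convert 2 thousands, 5 hundreds, 6 tens, 7 ones (place-value notation) → 2×1000 + 5×100 + 6×10 + 7 = 2567 (decimal)
Convert 2567 (decimal) → 2567 = 1000 + 1000 + 500 + 50 + 10 + 5 + 1 + 1 → MMDLXVII (Roman numeral)
MMDLXVII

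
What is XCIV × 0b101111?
Convert XCIV (Roman numeral) → 90 + 4 = 94 (decimal)
Convert 0b101111 (binary) → 32 + 8 + 4 + 2 + 1 = 47 (decimal)
Compute 94 × 47 = 4418
4418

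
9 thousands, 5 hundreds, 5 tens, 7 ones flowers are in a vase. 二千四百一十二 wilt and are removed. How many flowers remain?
Convert 9 thousands, 5 hundreds, 5 tens, 7 ones (place-value notation) → 9×1000 + 5×100 + 5×10 + 7 = 9557 (decimal)
Convert 二千四百一十二 (Chinese numeral) → 2×1000 + 4×100 + 1×10 + 2 = 2412 (decimal)
Compute 9557 - 2412 = 7145
7145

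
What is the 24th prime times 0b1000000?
Convert the 24th prime (prime index) → 89 (decimal)
Convert 0b1000000 (binary) → 64 (decimal)
Compute 89 × 64 = 5696
5696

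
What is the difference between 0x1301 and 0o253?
Convert 0x1301 (hexadecimal) → 1×4096 + 3×256 + 1 = 4865 (decimal)
Convert 0o253 (octal) → 2×64 + 5×8 + 3 = 171 (decimal)
Difference: |4865 - 171| = 4694
4694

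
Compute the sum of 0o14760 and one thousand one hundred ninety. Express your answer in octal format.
Convert 0o14760 (octal) → 1×4096 + 4×512 + 7×64 + 6×8 = 6640 (decimal)
Convert one thousand one hundred ninety (English words) → 1×1000 + 1×100 + 90 = 1190 (decimal)
Compute 6640 + 1190 = 7830
Convert 7830 (decimal) → 7830 = 1×4096 + 7×512 + 2×64 + 2×8 + 6 → 0o17226 (octal)
0o17226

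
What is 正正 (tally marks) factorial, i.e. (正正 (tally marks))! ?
Convert 正正 (tally marks) → 5 + 5 = 10 (decimal)
Compute 10! = 3628800
3628800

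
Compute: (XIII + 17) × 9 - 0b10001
Convert XIII (Roman numeral) → 10 + 1 + 1 + 1 = 13 (decimal)
Convert 0b10001 (binary) → 16 + 1 = 17 (decimal)
Expression in decimal: (13 + 17) × 9 - 17
Parentheses first: 13 + 17 = 30
Multiply: 30 × 9 = 270
Subtract: 270 - 17 = 253
253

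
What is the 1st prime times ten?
Convert the 1st prime (prime index) → 2 (decimal)
Convert ten (English words) → 10 (decimal)
Compute 2 × 10 = 20
20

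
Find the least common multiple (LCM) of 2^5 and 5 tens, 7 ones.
Convert 2^5 (power) → 32 (decimal)
Convert 5 tens, 7 ones (place-value notation) → 5×10 + 7 = 57 (decimal)
Compute lcm(32, 57) = 1824
1824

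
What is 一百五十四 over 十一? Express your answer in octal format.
Convert 一百五十四 (Chinese numeral) → 1×100 + 5×10 + 4 = 154 (decimal)
Convert 十一 (Chinese numeral) → 1×10 + 1 = 11 (decimal)
Compute 154 ÷ 11 = 14
Convert 14 (decimal) → 14 = 1×8 + 6 → 0o16 (octal)
0o16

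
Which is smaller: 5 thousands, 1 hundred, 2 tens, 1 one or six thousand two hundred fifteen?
Convert 5 thousands, 1 hundred, 2 tens, 1 one (place-value notation) → 5×1000 + 1×100 + 2×10 + 1 = 5121 (decimal)
Convert six thousand two hundred fifteen (English words) → 6×1000 + 2×100 + 15 = 6215 (decimal)
Compare 5121 vs 6215: smaller = 5121
5121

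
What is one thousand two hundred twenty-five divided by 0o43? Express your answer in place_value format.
Convert one thousand two hundred twenty-five (English words) → 1×1000 + 2×100 + 25 = 1225 (decimal)
Convert 0o43 (octal) → 4×8 + 3 = 35 (decimal)
Compute 1225 ÷ 35 = 35
Convert 35 (decimal) → 35 = 3×10 + 5 → 3 tens, 5 ones (place-value notation)
3 tens, 5 ones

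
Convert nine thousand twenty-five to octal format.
Convert nine thousand twenty-five (English words) → 9×1000 + 25 = 9025 (decimal)
Convert 9025 (decimal) → 9025 = 2×4096 + 1×512 + 5×64 + 1 → 0o21501 (octal)
0o21501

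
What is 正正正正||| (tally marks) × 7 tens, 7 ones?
Convert 正正正正||| (tally marks) → 5 + 5 + 5 + 5 + 3 = 23 (decimal)
Convert 7 tens, 7 ones (place-value notation) → 7×10 + 7 = 77 (decimal)
Compute 23 × 77 = 1771
1771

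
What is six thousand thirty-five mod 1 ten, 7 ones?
Convert six thousand thirty-five (English words) → 6×1000 + 35 = 6035 (decimal)
Convert 1 ten, 7 ones (place-value notation) → 1×10 + 7 = 17 (decimal)
Compute 6035 mod 17 = 0
0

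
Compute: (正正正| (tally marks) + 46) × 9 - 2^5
Convert 正正正| (tally marks) → 5 + 5 + 5 + 1 = 16 (decimal)
Convert 2^5 (power) → 32 (decimal)
Expression in decimal: (16 + 46) × 9 - 32
Parentheses first: 16 + 46 = 62
Multiply: 62 × 9 = 558
Subtract: 558 - 32 = 526
526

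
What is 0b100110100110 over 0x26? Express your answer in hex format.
Convert 0b100110100110 (binary) → 2048 + 256 + 128 + 32 + 4 + 2 = 2470 (decimal)
Convert 0x26 (hexadecimal) → 2×16 + 6 = 38 (decimal)
Compute 2470 ÷ 38 = 65
Convert 65 (decimal) → 65 = 4×16 + 1 → 0x41 (hexadecimal)
0x41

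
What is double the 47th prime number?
The 47th prime number = 211
Compute 211 × 2 = 422
422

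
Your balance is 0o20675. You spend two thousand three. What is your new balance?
Convert 0o20675 (octal) → 2×4096 + 6×64 + 7×8 + 5 = 8637 (decimal)
Convert two thousand three (English words) → 2×1000 + 3 = 2003 (decimal)
Compute 8637 - 2003 = 6634
6634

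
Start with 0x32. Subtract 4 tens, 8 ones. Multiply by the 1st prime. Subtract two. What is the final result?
Convert 0x32 (hexadecimal) → 3×16 + 2 = 50 (decimal)
Start: 50
Convert 4 tens, 8 ones (place-value notation) → 4×10 + 8 = 48 (decimal)
50 - 48 = 2
Convert the 1st prime (prime index) → 2 (decimal)
2 × 2 = 4
Convert two (English words) → 2 (decimal)
4 - 2 = 2
2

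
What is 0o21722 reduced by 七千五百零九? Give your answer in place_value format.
Convert 0o21722 (octal) → 2×4096 + 1×512 + 7×64 + 2×8 + 2 = 9170 (decimal)
Convert 七千五百零九 (Chinese numeral) → 7×1000 + 5×100 + 9 = 7509 (decimal)
Compute 9170 - 7509 = 1661
Convert 1661 (decimal) → 1661 = 1×1000 + 6×100 + 6×10 + 1 → 1 thousand, 6 hundreds, 6 tens, 1 one (place-value notation)
1 thousand, 6 hundreds, 6 tens, 1 one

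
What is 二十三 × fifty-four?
Convert 二十三 (Chinese numeral) → 2×10 + 3 = 23 (decimal)
Convert fifty-four (English words) → 54 (decimal)
Compute 23 × 54 = 1242
1242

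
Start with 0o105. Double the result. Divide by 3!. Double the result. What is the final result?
Convert 0o105 (octal) → 1×64 + 5 = 69 (decimal)
Start: 69
69 × 2 = 138
Convert 3! (factorial) → 6 (decimal)
138 ÷ 6 = 23
23 × 2 = 46
46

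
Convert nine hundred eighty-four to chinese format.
Convert nine hundred eighty-four (English words) → 9×100 + 84 = 984 (decimal)
Convert 984 (decimal) → 984 = 9×100 + 8×10 + 4 → 九百八十四 (Chinese numeral)
九百八十四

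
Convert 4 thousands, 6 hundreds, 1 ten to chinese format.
Convert 4 thousands, 6 hundreds, 1 ten (place-value notation) → 4×1000 + 6×100 + 1×10 = 4610 (decimal)
Convert 4610 (decimal) → 4610 = 4×1000 + 6×100 + 1×10 → 四千六百一十 (Chinese numeral)
四千六百一十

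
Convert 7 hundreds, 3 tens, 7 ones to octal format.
Convert 7 hundreds, 3 tens, 7 ones (place-value notation) → 7×100 + 3×10 + 7 = 737 (decimal)
Convert 737 (decimal) → 737 = 1×512 + 3×64 + 4×8 + 1 → 0o1341 (octal)
0o1341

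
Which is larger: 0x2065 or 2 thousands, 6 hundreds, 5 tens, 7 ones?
Convert 0x2065 (hexadecimal) → 2×4096 + 6×16 + 5 = 8293 (decimal)
Convert 2 thousands, 6 hundreds, 5 tens, 7 ones (place-value notation) → 2×1000 + 6×100 + 5×10 + 7 = 2657 (decimal)
Compare 8293 vs 2657: larger = 8293
8293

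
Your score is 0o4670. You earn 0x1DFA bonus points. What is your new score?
Convert 0o4670 (octal) → 4×512 + 6×64 + 7×8 = 2488 (decimal)
Convert 0x1DFA (hexadecimal) → 1×4096 + 13×256 + 15×16 + 10 = 7674 (decimal)
Compute 2488 + 7674 = 10162
10162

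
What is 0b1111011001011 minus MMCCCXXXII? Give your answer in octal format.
Convert 0b1111011001011 (binary) → 4096 + 2048 + 1024 + 512 + 128 + 64 + 8 + 2 + 1 = 7883 (decimal)
Convert MMCCCXXXII (Roman numeral) → 1000 + 1000 + 100 + 100 + 100 + 10 + 10 + 10 + 1 + 1 = 2332 (decimal)
Compute 7883 - 2332 = 5551
Convert 5551 (decimal) → 5551 = 1×4096 + 2×512 + 6×64 + 5×8 + 7 → 0o12657 (octal)
0o12657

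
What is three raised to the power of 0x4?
Convert three (English words) → 3 (decimal)
Convert 0x4 (hexadecimal) → 4 (decimal)
Compute 3 ^ 4 = 81
81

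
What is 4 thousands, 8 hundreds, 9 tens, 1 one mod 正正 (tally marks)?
Convert 4 thousands, 8 hundreds, 9 tens, 1 one (place-value notation) → 4×1000 + 8×100 + 9×10 + 1 = 4891 (decimal)
Convert 正正 (tally marks) → 5 + 5 = 10 (decimal)
Compute 4891 mod 10 = 1
1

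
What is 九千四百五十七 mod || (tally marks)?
Convert 九千四百五十七 (Chinese numeral) → 9×1000 + 4×100 + 5×10 + 7 = 9457 (decimal)
Convert || (tally marks) → 2 (decimal)
Compute 9457 mod 2 = 1
1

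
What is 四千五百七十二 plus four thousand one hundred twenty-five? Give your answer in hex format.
Convert 四千五百七十二 (Chinese numeral) → 4×1000 + 5×100 + 7×10 + 2 = 4572 (decimal)
Convert four thousand one hundred twenty-five (English words) → 4×1000 + 1×100 + 25 = 4125 (decimal)
Compute 4572 + 4125 = 8697
Convert 8697 (decimal) → 8697 = 2×4096 + 1×256 + 15×16 + 9 → 0x21F9 (hexadecimal)
0x21F9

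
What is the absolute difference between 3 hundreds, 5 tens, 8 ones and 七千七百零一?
Convert 3 hundreds, 5 tens, 8 ones (place-value notation) → 3×100 + 5×10 + 8 = 358 (decimal)
Convert 七千七百零一 (Chinese numeral) → 7×1000 + 7×100 + 1 = 7701 (decimal)
Compute |358 - 7701| = 7343
7343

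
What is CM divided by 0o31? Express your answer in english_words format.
Convert CM (Roman numeral) → 900 (decimal)
Convert 0o31 (octal) → 3×8 + 1 = 25 (decimal)
Compute 900 ÷ 25 = 36
Convert 36 (decimal) → thirty-six (English words)
thirty-six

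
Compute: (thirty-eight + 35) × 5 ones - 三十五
Convert thirty-eight (English words) → 38 (decimal)
Convert 5 ones (place-value notation) → 5 (decimal)
Convert 三十五 (Chinese numeral) → 3×10 + 5 = 35 (decimal)
Expression in decimal: (38 + 35) × 5 - 35
Parentheses first: 38 + 35 = 73
Multiply: 73 × 5 = 365
Subtract: 365 - 35 = 330
330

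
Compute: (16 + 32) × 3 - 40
Parentheses first: 16 + 32 = 48
Multiply: 48 × 3 = 144
Subtract: 144 - 40 = 104
104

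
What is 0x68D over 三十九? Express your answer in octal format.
Convert 0x68D (hexadecimal) → 6×256 + 8×16 + 13 = 1677 (decimal)
Convert 三十九 (Chinese numeral) → 3×10 + 9 = 39 (decimal)
Compute 1677 ÷ 39 = 43
Convert 43 (decimal) → 43 = 5×8 + 3 → 0o53 (octal)
0o53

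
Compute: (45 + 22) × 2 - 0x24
Convert 0x24 (hexadecimal) → 2×16 + 4 = 36 (decimal)
Expression in decimal: (45 + 22) × 2 - 36
Parentheses first: 45 + 22 = 67
Multiply: 67 × 2 = 134
Subtract: 134 - 36 = 98
98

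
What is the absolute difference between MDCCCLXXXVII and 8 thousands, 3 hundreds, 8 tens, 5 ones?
Convert MDCCCLXXXVII (Roman numeral) → 1000 + 500 + 100 + 100 + 100 + 50 + 10 + 10 + 10 + 5 + 1 + 1 = 1887 (decimal)
Convert 8 thousands, 3 hundreds, 8 tens, 5 ones (place-value notation) → 8×1000 + 3×100 + 8×10 + 5 = 8385 (decimal)
Compute |1887 - 8385| = 6498
6498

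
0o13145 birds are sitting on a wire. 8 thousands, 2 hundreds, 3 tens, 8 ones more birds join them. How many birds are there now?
Convert 0o13145 (octal) → 1×4096 + 3×512 + 1×64 + 4×8 + 5 = 5733 (decimal)
Convert 8 thousands, 2 hundreds, 3 tens, 8 ones (place-value notation) → 8×1000 + 2×100 + 3×10 + 8 = 8238 (decimal)
Compute 5733 + 8238 = 13971
13971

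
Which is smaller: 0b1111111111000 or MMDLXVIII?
Convert 0b1111111111000 (binary) → 4096 + 2048 + 1024 + 512 + 256 + 128 + 64 + 32 + 16 + 8 = 8184 (decimal)
Convert MMDLXVIII (Roman numeral) → 1000 + 1000 + 500 + 50 + 10 + 5 + 1 + 1 + 1 = 2568 (decimal)
Compare 8184 vs 2568: smaller = 2568
2568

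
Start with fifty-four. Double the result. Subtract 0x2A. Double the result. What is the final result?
Convert fifty-four (English words) → 54 (decimal)
Start: 54
54 × 2 = 108
Convert 0x2A (hexadecimal) → 2×16 + 10 = 42 (decimal)
108 - 42 = 66
66 × 2 = 132
132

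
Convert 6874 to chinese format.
Convert 6874 (decimal) → 6874 = 6×1000 + 8×100 + 7×10 + 4 → 六千八百七十四 (Chinese numeral)
六千八百七十四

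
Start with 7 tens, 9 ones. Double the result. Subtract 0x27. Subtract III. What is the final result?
Convert 7 tens, 9 ones (place-value notation) → 7×10 + 9 = 79 (decimal)
Start: 79
79 × 2 = 158
Convert 0x27 (hexadecimal) → 2×16 + 7 = 39 (decimal)
158 - 39 = 119
Convert III (Roman numeral) → 1 + 1 + 1 = 3 (decimal)
119 - 3 = 116
116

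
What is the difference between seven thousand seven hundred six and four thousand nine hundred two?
Convert seven thousand seven hundred six (English words) → 7×1000 + 7×100 + 6 = 7706 (decimal)
Convert four thousand nine hundred two (English words) → 4×1000 + 9×100 + 2 = 4902 (decimal)
Difference: |7706 - 4902| = 2804
2804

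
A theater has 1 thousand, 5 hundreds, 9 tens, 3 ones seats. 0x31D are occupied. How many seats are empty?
Convert 1 thousand, 5 hundreds, 9 tens, 3 ones (place-value notation) → 1×1000 + 5×100 + 9×10 + 3 = 1593 (decimal)
Convert 0x31D (hexadecimal) → 3×256 + 1×16 + 13 = 797 (decimal)
Compute 1593 - 797 = 796
796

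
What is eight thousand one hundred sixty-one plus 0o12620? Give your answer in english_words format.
Convert eight thousand one hundred sixty-one (English words) → 8×1000 + 1×100 + 61 = 8161 (decimal)
Convert 0o12620 (octal) → 1×4096 + 2×512 + 6×64 + 2×8 = 5520 (decimal)
Compute 8161 + 5520 = 13681
Convert 13681 (decimal) → 13681 = 13×1000 + 6×100 + 81 → thirteen thousand six hundred eighty-one (English words)
thirteen thousand six hundred eighty-one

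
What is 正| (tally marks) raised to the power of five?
Convert 正| (tally marks) → 5 + 1 = 6 (decimal)
Convert five (English words) → 5 (decimal)
Compute 6 ^ 5 = 7776
7776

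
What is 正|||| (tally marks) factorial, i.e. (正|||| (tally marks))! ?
Convert 正|||| (tally marks) → 5 + 4 = 9 (decimal)
Compute 9! = 362880
362880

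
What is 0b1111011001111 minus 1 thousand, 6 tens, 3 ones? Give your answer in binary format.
Convert 0b1111011001111 (binary) → 4096 + 2048 + 1024 + 512 + 128 + 64 + 8 + 4 + 2 + 1 = 7887 (decimal)
Convert 1 thousand, 6 tens, 3 ones (place-value notation) → 1×1000 + 6×10 + 3 = 1063 (decimal)
Compute 7887 - 1063 = 6824
Convert 6824 (decimal) → 6824 = 4096 + 2048 + 512 + 128 + 32 + 8 → 0b1101010101000 (binary)
0b1101010101000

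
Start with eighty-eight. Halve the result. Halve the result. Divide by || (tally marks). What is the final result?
Convert eighty-eight (English words) → 88 (decimal)
Start: 88
88 ÷ 2 = 44
44 ÷ 2 = 22
Convert || (tally marks) → 2 (decimal)
22 ÷ 2 = 11
11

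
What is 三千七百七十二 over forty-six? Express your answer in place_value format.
Convert 三千七百七十二 (Chinese numeral) → 3×1000 + 7×100 + 7×10 + 2 = 3772 (decimal)
Convert forty-six (English words) → 46 (decimal)
Compute 3772 ÷ 46 = 82
Convert 82 (decimal) → 82 = 8×10 + 2 → 8 tens, 2 ones (place-value notation)
8 tens, 2 ones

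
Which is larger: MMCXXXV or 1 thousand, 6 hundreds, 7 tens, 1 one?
Convert MMCXXXV (Roman numeral) → 1000 + 1000 + 100 + 10 + 10 + 10 + 5 = 2135 (decimal)
Convert 1 thousand, 6 hundreds, 7 tens, 1 one (place-value notation) → 1×1000 + 6×100 + 7×10 + 1 = 1671 (decimal)
Compare 2135 vs 1671: larger = 2135
2135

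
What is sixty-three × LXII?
Convert sixty-three (English words) → 63 (decimal)
Convert LXII (Roman numeral) → 50 + 10 + 1 + 1 = 62 (decimal)
Compute 63 × 62 = 3906
3906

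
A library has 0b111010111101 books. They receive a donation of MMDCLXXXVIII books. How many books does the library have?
Convert 0b111010111101 (binary) → 2048 + 1024 + 512 + 128 + 32 + 16 + 8 + 4 + 1 = 3773 (decimal)
Convert MMDCLXXXVIII (Roman numeral) → 1000 + 1000 + 500 + 100 + 50 + 10 + 10 + 10 + 5 + 1 + 1 + 1 = 2688 (decimal)
Compute 3773 + 2688 = 6461
6461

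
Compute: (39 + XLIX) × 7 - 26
Convert XLIX (Roman numeral) → 40 + 9 = 49 (decimal)
Expression in decimal: (39 + 49) × 7 - 26
Parentheses first: 39 + 49 = 88
Multiply: 88 × 7 = 616
Subtract: 616 - 26 = 590
590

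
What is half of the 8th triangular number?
The 8th triangular number = 8×9/2 = 36
Compute 36 ÷ 2 = 18
18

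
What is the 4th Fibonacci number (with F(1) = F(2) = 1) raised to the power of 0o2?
Convert the 4th Fibonacci number (with F(1) = F(2) = 1) (Fibonacci index) → 1, 1, 2, 3 → 3 (decimal)
Convert 0o2 (octal) → 2 (decimal)
Compute 3 ^ 2 = 9
9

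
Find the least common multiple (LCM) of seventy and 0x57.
Convert seventy (English words) → 70 (decimal)
Convert 0x57 (hexadecimal) → 5×16 + 7 = 87 (decimal)
Compute lcm(70, 87) = 6090
6090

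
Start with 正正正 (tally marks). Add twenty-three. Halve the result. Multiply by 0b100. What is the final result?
Convert 正正正 (tally marks) → 5 + 5 + 5 = 15 (decimal)
Start: 15
Convert twenty-three (English words) → 23 (decimal)
15 + 23 = 38
38 ÷ 2 = 19
Convert 0b100 (binary) → 4 (decimal)
19 × 4 = 76
76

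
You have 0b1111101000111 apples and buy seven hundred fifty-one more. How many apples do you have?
Convert 0b1111101000111 (binary) → 4096 + 2048 + 1024 + 512 + 256 + 64 + 4 + 2 + 1 = 8007 (decimal)
Convert seven hundred fifty-one (English words) → 7×100 + 51 = 751 (decimal)
Compute 8007 + 751 = 8758
8758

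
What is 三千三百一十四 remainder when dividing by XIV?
Convert 三千三百一十四 (Chinese numeral) → 3×1000 + 3×100 + 1×10 + 4 = 3314 (decimal)
Convert XIV (Roman numeral) → 10 + 4 = 14 (decimal)
Compute 3314 mod 14 = 10
10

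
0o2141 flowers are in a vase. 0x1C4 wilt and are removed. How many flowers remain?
Convert 0o2141 (octal) → 2×512 + 1×64 + 4×8 + 1 = 1121 (decimal)
Convert 0x1C4 (hexadecimal) → 1×256 + 12×16 + 4 = 452 (decimal)
Compute 1121 - 452 = 669
669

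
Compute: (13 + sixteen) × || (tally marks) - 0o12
Convert sixteen (English words) → 16 (decimal)
Convert || (tally marks) → 2 (decimal)
Convert 0o12 (octal) → 1×8 + 2 = 10 (decimal)
Expression in decimal: (13 + 16) × 2 - 10
Parentheses first: 13 + 16 = 29
Multiply: 29 × 2 = 58
Subtract: 58 - 10 = 48
48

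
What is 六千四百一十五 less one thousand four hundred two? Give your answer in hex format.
Convert 六千四百一十五 (Chinese numeral) → 6×1000 + 4×100 + 1×10 + 5 = 6415 (decimal)
Convert one thousand four hundred two (English words) → 1×1000 + 4×100 + 2 = 1402 (decimal)
Compute 6415 - 1402 = 5013
Convert 5013 (decimal) → 5013 = 1×4096 + 3×256 + 9×16 + 5 → 0x1395 (hexadecimal)
0x1395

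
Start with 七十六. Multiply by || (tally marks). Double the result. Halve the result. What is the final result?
Convert 七十六 (Chinese numeral) → 7×10 + 6 = 76 (decimal)
Start: 76
Convert || (tally marks) → 2 (decimal)
76 × 2 = 152
152 × 2 = 304
304 ÷ 2 = 152
152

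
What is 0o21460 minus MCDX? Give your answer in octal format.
Convert 0o21460 (octal) → 2×4096 + 1×512 + 4×64 + 6×8 = 9008 (decimal)
Convert MCDX (Roman numeral) → 1000 + 400 + 10 = 1410 (decimal)
Compute 9008 - 1410 = 7598
Convert 7598 (decimal) → 7598 = 1×4096 + 6×512 + 6×64 + 5×8 + 6 → 0o16656 (octal)
0o16656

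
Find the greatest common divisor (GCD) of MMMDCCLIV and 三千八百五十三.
Convert MMMDCCLIV (Roman numeral) → 1000 + 1000 + 1000 + 500 + 100 + 100 + 50 + 4 = 3754 (decimal)
Convert 三千八百五十三 (Chinese numeral) → 3×1000 + 8×100 + 5×10 + 3 = 3853 (decimal)
Compute gcd(3754, 3853) = 1
1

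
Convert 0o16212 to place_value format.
Convert 0o16212 (octal) → 1×4096 + 6×512 + 2×64 + 1×8 + 2 = 7306 (decimal)
Convert 7306 (decimal) → 7306 = 7×1000 + 3×100 + 6 → 7 thousands, 3 hundreds, 6 ones (place-value notation)
7 thousands, 3 hundreds, 6 ones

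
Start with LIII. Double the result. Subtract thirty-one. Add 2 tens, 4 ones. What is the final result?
Convert LIII (Roman numeral) → 50 + 1 + 1 + 1 = 53 (decimal)
Start: 53
53 × 2 = 106
Convert thirty-one (English words) → 31 (decimal)
106 - 31 = 75
Convert 2 tens, 4 ones (place-value notation) → 2×10 + 4 = 24 (decimal)
75 + 24 = 99
99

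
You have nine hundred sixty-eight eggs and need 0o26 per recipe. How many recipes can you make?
Convert nine hundred sixty-eight (English words) → 9×100 + 68 = 968 (decimal)
Convert 0o26 (octal) → 2×8 + 6 = 22 (decimal)
Compute 968 ÷ 22 = 44
44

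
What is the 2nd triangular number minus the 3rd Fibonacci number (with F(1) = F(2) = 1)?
The 2nd triangular number = 2×3/2 = 3
Convert the 3rd Fibonacci number (with F(1) = F(2) = 1) (Fibonacci index) → 1, 1, 2 → 2 (decimal)
Compute 3 - 2 = 1
1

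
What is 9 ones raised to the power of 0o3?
Convert 9 ones (place-value notation) → 9 (decimal)
Convert 0o3 (octal) → 3 (decimal)
Compute 9 ^ 3 = 729
729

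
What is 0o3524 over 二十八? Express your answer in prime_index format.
Convert 0o3524 (octal) → 3×512 + 5×64 + 2×8 + 4 = 1876 (decimal)
Convert 二十八 (Chinese numeral) → 2×10 + 8 = 28 (decimal)
Compute 1876 ÷ 28 = 67
Convert 67 (decimal) → the 19th prime (prime index)
the 19th prime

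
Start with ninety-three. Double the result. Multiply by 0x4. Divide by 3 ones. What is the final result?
Convert ninety-three (English words) → 93 (decimal)
Start: 93
93 × 2 = 186
Convert 0x4 (hexadecimal) → 4 (decimal)
186 × 4 = 744
Convert 3 ones (place-value notation) → 3 (decimal)
744 ÷ 3 = 248
248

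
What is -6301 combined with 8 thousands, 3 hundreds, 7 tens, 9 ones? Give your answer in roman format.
Convert 8 thousands, 3 hundreds, 7 tens, 9 ones (place-value notation) → 8×1000 + 3×100 + 7×10 + 9 = 8379 (decimal)
Compute -6301 + 8379 = 2078
Convert 2078 (decimal) → 2078 = 1000 + 1000 + 50 + 10 + 10 + 5 + 1 + 1 + 1 → MMLXXVIII (Roman numeral)
MMLXXVIII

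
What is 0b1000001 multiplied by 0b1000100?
Convert 0b1000001 (binary) → 64 + 1 = 65 (decimal)
Convert 0b1000100 (binary) → 64 + 4 = 68 (decimal)
Compute 65 × 68 = 4420
4420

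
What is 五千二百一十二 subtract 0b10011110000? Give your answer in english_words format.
Convert 五千二百一十二 (Chinese numeral) → 5×1000 + 2×100 + 1×10 + 2 = 5212 (decimal)
Convert 0b10011110000 (binary) → 1024 + 128 + 64 + 32 + 16 = 1264 (decimal)
Compute 5212 - 1264 = 3948
Convert 3948 (decimal) → 3948 = 3×1000 + 9×100 + 48 → three thousand nine hundred forty-eight (English words)
three thousand nine hundred forty-eight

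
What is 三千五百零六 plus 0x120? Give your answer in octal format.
Convert 三千五百零六 (Chinese numeral) → 3×1000 + 5×100 + 6 = 3506 (decimal)
Convert 0x120 (hexadecimal) → 1×256 + 2×16 = 288 (decimal)
Compute 3506 + 288 = 3794
Convert 3794 (decimal) → 3794 = 7×512 + 3×64 + 2×8 + 2 → 0o7322 (octal)
0o7322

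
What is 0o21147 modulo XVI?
Convert 0o21147 (octal) → 2×4096 + 1×512 + 1×64 + 4×8 + 7 = 8807 (decimal)
Convert XVI (Roman numeral) → 10 + 5 + 1 = 16 (decimal)
Compute 8807 mod 16 = 7
7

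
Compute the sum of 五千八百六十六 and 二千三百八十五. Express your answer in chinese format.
Convert 五千八百六十六 (Chinese numeral) → 5×1000 + 8×100 + 6×10 + 6 = 5866 (decimal)
Convert 二千三百八十五 (Chinese numeral) → 2×1000 + 3×100 + 8×10 + 5 = 2385 (decimal)
Compute 5866 + 2385 = 8251
Convert 8251 (decimal) → 8251 = 8×1000 + 2×100 + 5×10 + 1 → 八千二百五十一 (Chinese numeral)
八千二百五十一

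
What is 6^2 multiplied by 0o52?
Convert 6^2 (power) → 36 (decimal)
Convert 0o52 (octal) → 5×8 + 2 = 42 (decimal)
Compute 36 × 42 = 1512
1512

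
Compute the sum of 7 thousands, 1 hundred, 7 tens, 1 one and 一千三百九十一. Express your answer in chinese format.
Convert 7 thousands, 1 hundred, 7 tens, 1 one (place-value notation) → 7×1000 + 1×100 + 7×10 + 1 = 7171 (decimal)
Convert 一千三百九十一 (Chinese numeral) → 1×1000 + 3×100 + 9×10 + 1 = 1391 (decimal)
Compute 7171 + 1391 = 8562
Convert 8562 (decimal) → 8562 = 8×1000 + 5×100 + 6×10 + 2 → 八千五百六十二 (Chinese numeral)
八千五百六十二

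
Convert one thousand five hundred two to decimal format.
Convert one thousand five hundred two (English words) → 1×1000 + 5×100 + 2 = 1502 (decimal)
1502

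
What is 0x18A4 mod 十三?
Convert 0x18A4 (hexadecimal) → 1×4096 + 8×256 + 10×16 + 4 = 6308 (decimal)
Convert 十三 (Chinese numeral) → 1×10 + 3 = 13 (decimal)
Compute 6308 mod 13 = 3
3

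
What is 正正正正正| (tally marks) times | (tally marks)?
Convert 正正正正正| (tally marks) → 5 + 5 + 5 + 5 + 5 + 1 = 26 (decimal)
Convert | (tally marks) → 1 (decimal)
Compute 26 × 1 = 26
26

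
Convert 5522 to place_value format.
Convert 5522 (decimal) → 5522 = 5×1000 + 5×100 + 2×10 + 2 → 5 thousands, 5 hundreds, 2 tens, 2 ones (place-value notation)
5 thousands, 5 hundreds, 2 tens, 2 ones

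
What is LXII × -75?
Convert LXII (Roman numeral) → 50 + 10 + 1 + 1 = 62 (decimal)
Compute 62 × -75 = -4650
-4650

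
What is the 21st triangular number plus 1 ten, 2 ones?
The 21st triangular number = 21×22/2 = 231
Convert 1 ten, 2 ones (place-value notation) → 1×10 + 2 = 12 (decimal)
Compute 231 + 12 = 243
243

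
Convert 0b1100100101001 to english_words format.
Convert 0b1100100101001 (binary) → 4096 + 2048 + 256 + 32 + 8 + 1 = 6441 (decimal)
Convert 6441 (decimal) → 6441 = 6×1000 + 4×100 + 41 → six thousand four hundred forty-one (English words)
six thousand four hundred forty-one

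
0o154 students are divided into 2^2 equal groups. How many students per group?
Convert 0o154 (octal) → 1×64 + 5×8 + 4 = 108 (decimal)
Convert 2^2 (power) → 4 (decimal)
Compute 108 ÷ 4 = 27
27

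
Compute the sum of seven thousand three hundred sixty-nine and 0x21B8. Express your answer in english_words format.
Convert seven thousand three hundred sixty-nine (English words) → 7×1000 + 3×100 + 69 = 7369 (decimal)
Convert 0x21B8 (hexadecimal) → 2×4096 + 1×256 + 11×16 + 8 = 8632 (decimal)
Compute 7369 + 8632 = 16001
Convert 16001 (decimal) → 16001 = 16×1000 + 1 → sixteen thousand one (English words)
sixteen thousand one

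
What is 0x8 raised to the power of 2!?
Convert 0x8 (hexadecimal) → 8 (decimal)
Convert 2! (factorial) → 2 (decimal)
Compute 8 ^ 2 = 64
64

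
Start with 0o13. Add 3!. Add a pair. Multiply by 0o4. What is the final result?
Convert 0o13 (octal) → 1×8 + 3 = 11 (decimal)
Start: 11
Convert 3! (factorial) → 6 (decimal)
11 + 6 = 17
Convert a pair (colloquial) → 2 (decimal)
17 + 2 = 19
Convert 0o4 (octal) → 4 (decimal)
19 × 4 = 76
76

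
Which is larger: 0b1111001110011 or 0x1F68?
Convert 0b1111001110011 (binary) → 4096 + 2048 + 1024 + 512 + 64 + 32 + 16 + 2 + 1 = 7795 (decimal)
Convert 0x1F68 (hexadecimal) → 1×4096 + 15×256 + 6×16 + 8 = 8040 (decimal)
Compare 7795 vs 8040: larger = 8040
8040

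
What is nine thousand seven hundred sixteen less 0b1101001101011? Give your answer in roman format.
Convert nine thousand seven hundred sixteen (English words) → 9×1000 + 7×100 + 16 = 9716 (decimal)
Convert 0b1101001101011 (binary) → 4096 + 2048 + 512 + 64 + 32 + 8 + 2 + 1 = 6763 (decimal)
Compute 9716 - 6763 = 2953
Convert 2953 (decimal) → 2953 = 1000 + 1000 + 900 + 50 + 1 + 1 + 1 → MMCMLIII (Roman numeral)
MMCMLIII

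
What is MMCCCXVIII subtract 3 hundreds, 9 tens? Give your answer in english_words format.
Convert MMCCCXVIII (Roman numeral) → 1000 + 1000 + 100 + 100 + 100 + 10 + 5 + 1 + 1 + 1 = 2318 (decimal)
Convert 3 hundreds, 9 tens (place-value notation) → 3×100 + 9×10 = 390 (decimal)
Compute 2318 - 390 = 1928
Convert 1928 (decimal) → 1928 = 1×1000 + 9×100 + 28 → one thousand nine hundred twenty-eight (English words)
one thousand nine hundred twenty-eight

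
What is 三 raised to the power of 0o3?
Convert 三 (Chinese numeral) → 3 (decimal)
Convert 0o3 (octal) → 3 (decimal)
Compute 3 ^ 3 = 27
27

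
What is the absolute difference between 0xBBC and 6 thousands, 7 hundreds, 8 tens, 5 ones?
Convert 0xBBC (hexadecimal) → 11×256 + 11×16 + 12 = 3004 (decimal)
Convert 6 thousands, 7 hundreds, 8 tens, 5 ones (place-value notation) → 6×1000 + 7×100 + 8×10 + 5 = 6785 (decimal)
Compute |3004 - 6785| = 3781
3781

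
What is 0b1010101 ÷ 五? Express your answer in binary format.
Convert 0b1010101 (binary) → 64 + 16 + 4 + 1 = 85 (decimal)
Convert 五 (Chinese numeral) → 5 (decimal)
Compute 85 ÷ 5 = 17
Convert 17 (decimal) → 17 = 16 + 1 → 0b10001 (binary)
0b10001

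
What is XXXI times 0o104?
Convert XXXI (Roman numeral) → 10 + 10 + 10 + 1 = 31 (decimal)
Convert 0o104 (octal) → 1×64 + 4 = 68 (decimal)
Compute 31 × 68 = 2108
2108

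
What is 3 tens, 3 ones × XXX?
Convert 3 tens, 3 ones (place-value notation) → 3×10 + 3 = 33 (decimal)
Convert XXX (Roman numeral) → 10 + 10 + 10 = 30 (decimal)
Compute 33 × 30 = 990
990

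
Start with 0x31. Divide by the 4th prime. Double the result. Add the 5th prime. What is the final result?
Convert 0x31 (hexadecimal) → 3×16 + 1 = 49 (decimal)
Start: 49
Convert the 4th prime (prime index) → 7 (decimal)
49 ÷ 7 = 7
7 × 2 = 14
Convert the 5th prime (prime index) → 11 (decimal)
14 + 11 = 25
25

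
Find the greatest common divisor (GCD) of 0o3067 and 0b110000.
Convert 0o3067 (octal) → 3×512 + 6×8 + 7 = 1591 (decimal)
Convert 0b110000 (binary) → 32 + 16 = 48 (decimal)
Compute gcd(1591, 48) = 1
1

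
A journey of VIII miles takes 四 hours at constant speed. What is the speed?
Convert VIII (Roman numeral) → 5 + 1 + 1 + 1 = 8 (decimal)
Convert 四 (Chinese numeral) → 4 (decimal)
Compute 8 ÷ 4 = 2
2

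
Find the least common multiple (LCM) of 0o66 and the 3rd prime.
Convert 0o66 (octal) → 6×8 + 6 = 54 (decimal)
Convert the 3rd prime (prime index) → 5 (decimal)
Compute lcm(54, 5) = 270
270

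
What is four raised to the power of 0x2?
Convert four (English words) → 4 (decimal)
Convert 0x2 (hexadecimal) → 2 (decimal)
Compute 4 ^ 2 = 16
16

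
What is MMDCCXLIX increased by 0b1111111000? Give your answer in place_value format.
Convert MMDCCXLIX (Roman numeral) → 1000 + 1000 + 500 + 100 + 100 + 40 + 9 = 2749 (decimal)
Convert 0b1111111000 (binary) → 512 + 256 + 128 + 64 + 32 + 16 + 8 = 1016 (decimal)
Compute 2749 + 1016 = 3765
Convert 3765 (decimal) → 3765 = 3×1000 + 7×100 + 6×10 + 5 → 3 thousands, 7 hundreds, 6 tens, 5 ones (place-value notation)
3 thousands, 7 hundreds, 6 tens, 5 ones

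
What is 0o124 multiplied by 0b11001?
Convert 0o124 (octal) → 1×64 + 2×8 + 4 = 84 (decimal)
Convert 0b11001 (binary) → 16 + 8 + 1 = 25 (decimal)
Compute 84 × 25 = 2100
2100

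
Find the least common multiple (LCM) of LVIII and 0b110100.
Convert LVIII (Roman numeral) → 50 + 5 + 1 + 1 + 1 = 58 (decimal)
Convert 0b110100 (binary) → 32 + 16 + 4 = 52 (decimal)
Compute lcm(58, 52) = 1508
1508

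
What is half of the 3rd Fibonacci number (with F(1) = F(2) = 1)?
The 3rd Fibonacci number (with F(1) = F(2) = 1): 1, 1, 2 → 2
Compute 2 ÷ 2 = 1
1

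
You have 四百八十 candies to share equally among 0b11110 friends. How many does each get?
Convert 四百八十 (Chinese numeral) → 4×100 + 8×10 = 480 (decimal)
Convert 0b11110 (binary) → 16 + 8 + 4 + 2 = 30 (decimal)
Compute 480 ÷ 30 = 16
16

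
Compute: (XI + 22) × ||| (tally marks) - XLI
Convert XI (Roman numeral) → 10 + 1 = 11 (decimal)
Convert ||| (tally marks) → 3 (decimal)
Convert XLI (Roman numeral) → 40 + 1 = 41 (decimal)
Expression in decimal: (11 + 22) × 3 - 41
Parentheses first: 11 + 22 = 33
Multiply: 33 × 3 = 99
Subtract: 99 - 41 = 58
58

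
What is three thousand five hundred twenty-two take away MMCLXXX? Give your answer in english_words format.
Convert three thousand five hundred twenty-two (English words) → 3×1000 + 5×100 + 22 = 3522 (decimal)
Convert MMCLXXX (Roman numeral) → 1000 + 1000 + 100 + 50 + 10 + 10 + 10 = 2180 (decimal)
Compute 3522 - 2180 = 1342
Convert 1342 (decimal) → 1342 = 1×1000 + 3×100 + 42 → one thousand three hundred forty-two (English words)
one thousand three hundred forty-two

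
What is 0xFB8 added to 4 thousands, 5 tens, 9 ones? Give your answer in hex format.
Convert 0xFB8 (hexadecimal) → 15×256 + 11×16 + 8 = 4024 (decimal)
Convert 4 thousands, 5 tens, 9 ones (place-value notation) → 4×1000 + 5×10 + 9 = 4059 (decimal)
Compute 4024 + 4059 = 8083
Convert 8083 (decimal) → 8083 = 1×4096 + 15×256 + 9×16 + 3 → 0x1F93 (hexadecimal)
0x1F93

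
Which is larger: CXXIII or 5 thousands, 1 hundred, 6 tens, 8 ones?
Convert CXXIII (Roman numeral) → 100 + 10 + 10 + 1 + 1 + 1 = 123 (decimal)
Convert 5 thousands, 1 hundred, 6 tens, 8 ones (place-value notation) → 5×1000 + 1×100 + 6×10 + 8 = 5168 (decimal)
Compare 123 vs 5168: larger = 5168
5168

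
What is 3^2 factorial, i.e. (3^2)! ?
Convert 3^2 (power) → 9 (decimal)
Compute 9! = 362880
362880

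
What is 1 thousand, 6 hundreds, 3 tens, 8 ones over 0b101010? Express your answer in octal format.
Convert 1 thousand, 6 hundreds, 3 tens, 8 ones (place-value notation) → 1×1000 + 6×100 + 3×10 + 8 = 1638 (decimal)
Convert 0b101010 (binary) → 32 + 8 + 2 = 42 (decimal)
Compute 1638 ÷ 42 = 39
Convert 39 (decimal) → 39 = 4×8 + 7 → 0o47 (octal)
0o47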